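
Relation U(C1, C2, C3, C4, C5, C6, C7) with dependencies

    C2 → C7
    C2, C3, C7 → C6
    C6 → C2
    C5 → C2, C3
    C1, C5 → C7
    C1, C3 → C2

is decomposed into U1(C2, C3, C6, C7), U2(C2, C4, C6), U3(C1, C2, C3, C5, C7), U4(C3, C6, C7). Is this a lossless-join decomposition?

Chase test. Columns are C1, C2, C3, C4, C5, C6, C7; row i has aⱼ where attribute j ∈ Ui, else bᵢⱼ.
Initial tableau (one row per fragment):
  row 1: b11 a2 a3 b14 b15 a6 a7
  row 2: b21 a2 b23 a4 b25 a6 b27
  row 3: a1 a2 a3 b34 a5 b36 a7
  row 4: b41 b42 a3 b44 b45 a6 a7
Rows 1 and 2 agree on C2; apply C2→C7 and equate their C7 entries.
Rows 1 and 3 agree on C2, C3, C7; apply C2, C3, C7→C6 and equate their C6 entries.
Rows 1 and 4 agree on C6; apply C6→C2 and equate their C2 entries.
No row becomes fully distinguished — the join is lossy.

No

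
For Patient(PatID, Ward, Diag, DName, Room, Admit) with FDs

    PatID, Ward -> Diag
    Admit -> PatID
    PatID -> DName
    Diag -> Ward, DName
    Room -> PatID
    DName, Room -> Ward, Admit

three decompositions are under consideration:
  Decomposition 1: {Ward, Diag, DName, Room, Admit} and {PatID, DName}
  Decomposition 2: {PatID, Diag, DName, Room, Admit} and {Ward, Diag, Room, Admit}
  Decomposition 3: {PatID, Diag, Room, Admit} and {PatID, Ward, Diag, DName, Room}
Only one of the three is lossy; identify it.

Decomposition 1: common = {DName}, closure = {DName} → lossy.
Decomposition 2: common = {Diag, Room, Admit}, closure = {PatID, Ward, Diag, DName, Room, Admit} → lossless.
Decomposition 3: common = {PatID, Diag, Room}, closure = {PatID, Ward, Diag, DName, Room, Admit} → lossless.

Decomposition 1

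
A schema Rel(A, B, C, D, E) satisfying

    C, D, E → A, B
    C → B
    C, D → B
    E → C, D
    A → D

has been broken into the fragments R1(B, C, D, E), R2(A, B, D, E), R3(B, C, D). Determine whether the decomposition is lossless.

Chase test. Columns are A, B, C, D, E; row i has aⱼ where attribute j ∈ Ri, else bᵢⱼ.
Initial tableau (one row per fragment):
  row 1: b11 a2 a3 a4 a5
  row 2: a1 a2 b23 a4 a5
  row 3: b31 a2 a3 a4 b35
Rows 1 and 2 agree on E; apply E→C, D and equate their C, D entries.
Rows 1 and 2 agree on C, D, E; apply C, D, E→A, B and equate their A, B entries.
Row 1 is now all distinguished symbols — the join is lossless.

Yes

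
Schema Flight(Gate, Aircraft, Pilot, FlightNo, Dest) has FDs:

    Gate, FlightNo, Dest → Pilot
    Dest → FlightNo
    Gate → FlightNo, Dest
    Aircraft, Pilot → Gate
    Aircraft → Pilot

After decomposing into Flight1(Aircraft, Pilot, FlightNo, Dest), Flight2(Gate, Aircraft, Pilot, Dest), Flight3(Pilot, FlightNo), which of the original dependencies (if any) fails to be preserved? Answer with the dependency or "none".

Gate, FlightNo, Dest → Pilot: restricted closure across fragments reaches Pilot.
Dest → FlightNo lies within Flight1.
Gate → FlightNo, Dest: restricted closure across fragments reaches FlightNo, Dest.
Aircraft, Pilot → Gate lies within Flight2.
Aircraft → Pilot lies within Flight1.
Every dependency is enforceable on the fragments, so the decomposition is dependency-preserving.

none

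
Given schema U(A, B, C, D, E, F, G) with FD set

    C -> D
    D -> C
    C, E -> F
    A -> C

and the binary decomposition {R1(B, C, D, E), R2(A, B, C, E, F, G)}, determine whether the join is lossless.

Common attributes: R1 ∩ R2 = {B, C, E}.
Closure of {B, C, E}: C → D applies, adding D; C, E → F applies, adding F. So (B, C, E)⁺ = {B, C, D, E, F}.
This closure contains every attribute of R1, so R1 ∩ R2 → R1. The join is lossless.

Yes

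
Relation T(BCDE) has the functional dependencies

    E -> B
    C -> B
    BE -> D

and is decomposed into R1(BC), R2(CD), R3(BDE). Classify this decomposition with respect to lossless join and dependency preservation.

Lossless test (chase): Rows 1 and 2 agree on C; apply C→B and equate their B entries. No row becomes fully distinguished — the join is lossy.
Dependency preservation: every FD's attributes lie within a single fragment, so each can be enforced locally — preserved.

lossy but dependency-preserving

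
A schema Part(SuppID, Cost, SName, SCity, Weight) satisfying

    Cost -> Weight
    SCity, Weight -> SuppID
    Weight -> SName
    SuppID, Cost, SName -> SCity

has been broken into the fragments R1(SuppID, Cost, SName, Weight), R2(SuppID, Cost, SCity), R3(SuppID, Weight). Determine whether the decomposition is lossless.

Chase test. Columns are SuppID, Cost, SName, SCity, Weight; row i has aⱼ where attribute j ∈ Ri, else bᵢⱼ.
Initial tableau (one row per fragment):
  row 1: a1 a2 a3 b14 a5
  row 2: a1 a2 b23 a4 b25
  row 3: a1 b32 b33 b34 a5
Rows 1 and 2 agree on Cost; apply Cost→Weight and equate their Weight entries.
Rows 1 and 2 agree on Weight; apply Weight→SName and equate their SName entries.
Rows 1 and 3 agree on Weight; apply Weight→SName and equate their SName entries.
Rows 1 and 2 agree on SuppID, Cost, SName; apply SuppID, Cost, SName→SCity and equate their SCity entries.
Row 1 is now all distinguished symbols — the join is lossless.

Yes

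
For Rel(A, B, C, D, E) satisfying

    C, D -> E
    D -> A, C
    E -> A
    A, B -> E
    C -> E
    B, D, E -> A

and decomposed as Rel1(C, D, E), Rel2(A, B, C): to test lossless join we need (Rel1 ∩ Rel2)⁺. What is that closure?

A, C, E

Rel1 ∩ Rel2 = {C}.
C → E applies, adding E
E → A applies, adding A
Closure: {A, C, E}.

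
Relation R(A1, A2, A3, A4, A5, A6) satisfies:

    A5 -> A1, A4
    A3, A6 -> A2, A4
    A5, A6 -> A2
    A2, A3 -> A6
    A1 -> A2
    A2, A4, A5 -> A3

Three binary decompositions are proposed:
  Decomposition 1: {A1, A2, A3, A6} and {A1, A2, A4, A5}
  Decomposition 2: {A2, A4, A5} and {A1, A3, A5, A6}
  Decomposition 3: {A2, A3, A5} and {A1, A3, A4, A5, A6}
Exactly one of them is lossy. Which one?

Decomposition 1

Decomposition 1: common = {A1, A2}, closure = {A1, A2} → lossy.
Decomposition 2: common = {A5}, closure = {A1, A2, A3, A4, A5, A6} → lossless.
Decomposition 3: common = {A3, A5}, closure = {A1, A2, A3, A4, A5, A6} → lossless.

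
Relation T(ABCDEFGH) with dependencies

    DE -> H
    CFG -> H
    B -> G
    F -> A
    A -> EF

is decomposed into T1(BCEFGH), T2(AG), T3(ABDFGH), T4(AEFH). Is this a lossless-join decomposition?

Chase test. Columns are ABCDEFGH; row i has aⱼ where attribute j ∈ Ti, else bᵢⱼ.
Initial tableau (one row per fragment):
  row 1: b11 a2 a3 b14 a5 a6 a7 a8
  row 2: a1 b22 b23 b24 b25 b26 a7 b28
  row 3: a1 a2 b33 a4 b35 a6 a7 a8
  row 4: a1 b42 b43 b44 a5 a6 b47 a8
Rows 1 and 3 agree on F; apply F→A and equate their A entries.
Rows 1 and 2 agree on A; apply A→EF and equate their EF entries.
Rows 1 and 3 agree on A; apply A→EF and equate their EF entries.
No row becomes fully distinguished — the join is lossy.

No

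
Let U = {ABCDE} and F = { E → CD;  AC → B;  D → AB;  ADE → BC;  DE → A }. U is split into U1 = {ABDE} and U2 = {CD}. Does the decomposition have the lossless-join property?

Common attributes: U1 ∩ U2 = {D}.
Closure of {D}: D → AB applies, adding AB. So (D)⁺ = {ABD}.
The closure contains neither all of U1 = {ABDE} nor all of U2 = {CD}, so the common attributes are not a superkey of either fragment. The join is lossy.

No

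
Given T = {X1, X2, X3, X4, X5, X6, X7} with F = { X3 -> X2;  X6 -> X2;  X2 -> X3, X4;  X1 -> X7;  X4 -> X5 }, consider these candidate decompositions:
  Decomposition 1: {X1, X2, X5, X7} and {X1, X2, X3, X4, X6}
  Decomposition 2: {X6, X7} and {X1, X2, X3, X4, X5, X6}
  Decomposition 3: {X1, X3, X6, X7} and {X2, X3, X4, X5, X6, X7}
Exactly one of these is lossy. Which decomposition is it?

Decomposition 2

Decomposition 1: common = {X1, X2}, closure = {X1, X2, X3, X4, X5, X7} → lossless.
Decomposition 2: common = {X6}, closure = {X2, X3, X4, X5, X6} → lossy.
Decomposition 3: common = {X3, X6, X7}, closure = {X2, X3, X4, X5, X6, X7} → lossless.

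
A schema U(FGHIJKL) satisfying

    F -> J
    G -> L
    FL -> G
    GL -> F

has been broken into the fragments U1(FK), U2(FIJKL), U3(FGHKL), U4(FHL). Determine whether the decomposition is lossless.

Chase test. Columns are FGHIJKL; row i has aⱼ where attribute j ∈ Ui, else bᵢⱼ.
Initial tableau (one row per fragment):
  row 1: a1 b12 b13 b14 b15 a6 b17
  row 2: a1 b22 b23 a4 a5 a6 a7
  row 3: a1 a2 a3 b34 b35 a6 a7
  row 4: a1 b42 a3 b44 b45 b46 a7
Rows 1 and 2 agree on F; apply F→J and equate their J entries.
Rows 1 and 3 agree on F; apply F→J and equate their J entries.
Rows 1 and 4 agree on F; apply F→J and equate their J entries.
Rows 2 and 3 agree on FL; apply FL→G and equate their G entries.
Rows 2 and 4 agree on FL; apply FL→G and equate their G entries.
No row becomes fully distinguished — the join is lossy.

No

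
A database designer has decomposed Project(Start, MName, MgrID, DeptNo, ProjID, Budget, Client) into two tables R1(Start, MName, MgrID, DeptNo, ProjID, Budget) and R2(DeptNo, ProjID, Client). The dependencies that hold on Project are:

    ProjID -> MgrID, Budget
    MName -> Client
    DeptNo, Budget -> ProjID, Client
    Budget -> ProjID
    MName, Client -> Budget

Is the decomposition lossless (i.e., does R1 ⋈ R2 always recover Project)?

Yes

Common attributes: R1 ∩ R2 = {DeptNo, ProjID}.
Closure of {DeptNo, ProjID}: ProjID → MgrID, Budget applies, adding MgrID, Budget; DeptNo, Budget → ProjID, Client applies, adding Client. So (DeptNo, ProjID)⁺ = {MgrID, DeptNo, ProjID, Budget, Client}.
This closure contains every attribute of R2, so R1 ∩ R2 → R2. The join is lossless.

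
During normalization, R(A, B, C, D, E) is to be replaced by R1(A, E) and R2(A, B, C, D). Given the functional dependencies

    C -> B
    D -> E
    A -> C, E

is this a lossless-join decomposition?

Common attributes: R1 ∩ R2 = {A}.
Closure of {A}: A → C, E applies, adding C, E; C → B applies, adding B. So (A)⁺ = {A, B, C, E}.
This closure contains every attribute of R1, so R1 ∩ R2 → R1. The join is lossless.

Yes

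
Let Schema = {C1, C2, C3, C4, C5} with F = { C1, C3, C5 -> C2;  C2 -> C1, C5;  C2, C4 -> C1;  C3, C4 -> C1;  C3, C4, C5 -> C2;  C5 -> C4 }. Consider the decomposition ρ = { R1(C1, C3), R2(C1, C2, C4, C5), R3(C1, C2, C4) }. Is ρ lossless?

No

Chase test. Columns are C1, C2, C3, C4, C5; row i has aⱼ where attribute j ∈ Ri, else bᵢⱼ.
Initial tableau (one row per fragment):
  row 1: a1 b12 a3 b14 b15
  row 2: a1 a2 b23 a4 a5
  row 3: a1 a2 b33 a4 b35
Rows 2 and 3 agree on C2; apply C2→C1, C5 and equate their C1, C5 entries.
No row becomes fully distinguished — the join is lossy.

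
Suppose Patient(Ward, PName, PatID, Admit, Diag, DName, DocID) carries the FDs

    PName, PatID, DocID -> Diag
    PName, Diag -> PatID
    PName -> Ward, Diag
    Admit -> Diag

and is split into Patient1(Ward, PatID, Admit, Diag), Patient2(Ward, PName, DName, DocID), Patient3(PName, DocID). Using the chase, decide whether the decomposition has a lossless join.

Chase test. Columns are Ward, PName, PatID, Admit, Diag, DName, DocID; row i has aⱼ where attribute j ∈ Patienti, else bᵢⱼ.
Initial tableau (one row per fragment):
  row 1: a1 b12 a3 a4 a5 b16 b17
  row 2: a1 a2 b23 b24 b25 a6 a7
  row 3: b31 a2 b33 b34 b35 b36 a7
Rows 2 and 3 agree on PName; apply PName→Ward, Diag and equate their Ward, Diag entries.
Rows 2 and 3 agree on PName, Diag; apply PName, Diag→PatID and equate their PatID entries.
No row becomes fully distinguished — the join is lossy.

No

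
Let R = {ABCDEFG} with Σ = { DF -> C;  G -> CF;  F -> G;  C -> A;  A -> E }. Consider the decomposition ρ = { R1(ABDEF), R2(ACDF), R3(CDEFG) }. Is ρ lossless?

Chase test. Columns are ABCDEFG; row i has aⱼ where attribute j ∈ Ri, else bᵢⱼ.
Initial tableau (one row per fragment):
  row 1: a1 a2 b13 a4 a5 a6 b17
  row 2: a1 b22 a3 a4 b25 a6 b27
  row 3: b31 b32 a3 a4 a5 a6 a7
Rows 1 and 2 agree on DF; apply DF→C and equate their C entries.
Rows 1 and 2 agree on F; apply F→G and equate their G entries.
Rows 1 and 3 agree on F; apply F→G and equate their G entries.
Rows 1 and 3 agree on C; apply C→A and equate their A entries.
Rows 1 and 2 agree on A; apply A→E and equate their E entries.
Row 1 is now all distinguished symbols — the join is lossless.

Yes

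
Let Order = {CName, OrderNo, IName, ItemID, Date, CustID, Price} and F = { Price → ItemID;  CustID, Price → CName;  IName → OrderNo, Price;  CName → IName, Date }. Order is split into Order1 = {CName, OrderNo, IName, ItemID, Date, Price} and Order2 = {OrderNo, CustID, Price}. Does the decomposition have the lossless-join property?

Common attributes: Order1 ∩ Order2 = {OrderNo, Price}.
Closure of {OrderNo, Price}: Price → ItemID applies, adding ItemID. So (OrderNo, Price)⁺ = {OrderNo, ItemID, Price}.
The closure contains neither all of Order1 = {CName, OrderNo, IName, ItemID, Date, Price} nor all of Order2 = {OrderNo, CustID, Price}, so the common attributes are not a superkey of either fragment. The join is lossy.

No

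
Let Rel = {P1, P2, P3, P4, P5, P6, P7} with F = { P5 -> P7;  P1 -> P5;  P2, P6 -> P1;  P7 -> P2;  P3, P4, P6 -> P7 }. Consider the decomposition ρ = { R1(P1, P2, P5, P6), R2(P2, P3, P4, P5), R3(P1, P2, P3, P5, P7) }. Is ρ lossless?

Chase test. Columns are P1, P2, P3, P4, P5, P6, P7; row i has aⱼ where attribute j ∈ Ri, else bᵢⱼ.
Initial tableau (one row per fragment):
  row 1: a1 a2 b13 b14 a5 a6 b17
  row 2: b21 a2 a3 a4 a5 b26 b27
  row 3: a1 a2 a3 b34 a5 b36 a7
Rows 1 and 2 agree on P5; apply P5→P7 and equate their P7 entries.
Rows 1 and 3 agree on P5; apply P5→P7 and equate their P7 entries.
No row becomes fully distinguished — the join is lossy.

No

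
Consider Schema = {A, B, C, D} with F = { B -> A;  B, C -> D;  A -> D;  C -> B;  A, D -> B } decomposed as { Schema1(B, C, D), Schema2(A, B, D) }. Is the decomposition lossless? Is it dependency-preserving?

lossless and dependency-preserving

Lossless test: (B, D)⁺ = {A, B, D}, which contains all of one fragment — lossless.
Dependency preservation: every FD's attributes lie within a single fragment, so each can be enforced locally — preserved.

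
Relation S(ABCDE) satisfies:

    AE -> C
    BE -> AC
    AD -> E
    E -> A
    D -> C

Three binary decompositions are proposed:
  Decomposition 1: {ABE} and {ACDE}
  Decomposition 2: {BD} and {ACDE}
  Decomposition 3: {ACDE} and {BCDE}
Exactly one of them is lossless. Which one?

Decomposition 1: common = {AE}, closure = {ACE} → lossy.
Decomposition 2: common = {D}, closure = {CD} → lossy.
Decomposition 3: common = {CDE}, closure = {ACDE} → lossless.

Decomposition 3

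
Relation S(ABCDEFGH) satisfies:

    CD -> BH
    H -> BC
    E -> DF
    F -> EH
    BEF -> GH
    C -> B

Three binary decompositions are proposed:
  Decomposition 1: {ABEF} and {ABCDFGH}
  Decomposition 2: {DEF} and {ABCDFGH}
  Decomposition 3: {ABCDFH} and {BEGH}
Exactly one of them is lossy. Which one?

Decomposition 3

Decomposition 1: common = {ABF}, closure = {ABCDEFGH} → lossless.
Decomposition 2: common = {DF}, closure = {BCDEFGH} → lossless.
Decomposition 3: common = {BH}, closure = {BCH} → lossy.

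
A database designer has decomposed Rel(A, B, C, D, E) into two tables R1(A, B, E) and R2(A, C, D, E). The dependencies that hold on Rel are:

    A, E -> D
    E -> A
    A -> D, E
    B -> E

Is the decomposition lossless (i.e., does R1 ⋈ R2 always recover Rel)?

No

Common attributes: R1 ∩ R2 = {A, E}.
Closure of {A, E}: A, E → D applies, adding D. So (A, E)⁺ = {A, D, E}.
The closure contains neither all of R1 = {A, B, E} nor all of R2 = {A, C, D, E}, so the common attributes are not a superkey of either fragment. The join is lossy.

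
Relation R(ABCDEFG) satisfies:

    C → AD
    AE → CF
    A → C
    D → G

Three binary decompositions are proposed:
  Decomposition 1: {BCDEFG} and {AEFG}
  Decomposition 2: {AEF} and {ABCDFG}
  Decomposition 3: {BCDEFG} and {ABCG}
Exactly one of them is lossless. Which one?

Decomposition 1: common = {EFG}, closure = {EFG} → lossy.
Decomposition 2: common = {AF}, closure = {ACDFG} → lossy.
Decomposition 3: common = {BCG}, closure = {ABCDG} → lossless.

Decomposition 3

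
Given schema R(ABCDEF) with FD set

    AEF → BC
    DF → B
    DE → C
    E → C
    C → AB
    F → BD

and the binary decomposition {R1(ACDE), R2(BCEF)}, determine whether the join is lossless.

Common attributes: R1 ∩ R2 = {CE}.
Closure of {CE}: C → AB applies, adding AB. So (CE)⁺ = {ABCE}.
The closure contains neither all of R1 = {ACDE} nor all of R2 = {BCEF}, so the common attributes are not a superkey of either fragment. The join is lossy.

No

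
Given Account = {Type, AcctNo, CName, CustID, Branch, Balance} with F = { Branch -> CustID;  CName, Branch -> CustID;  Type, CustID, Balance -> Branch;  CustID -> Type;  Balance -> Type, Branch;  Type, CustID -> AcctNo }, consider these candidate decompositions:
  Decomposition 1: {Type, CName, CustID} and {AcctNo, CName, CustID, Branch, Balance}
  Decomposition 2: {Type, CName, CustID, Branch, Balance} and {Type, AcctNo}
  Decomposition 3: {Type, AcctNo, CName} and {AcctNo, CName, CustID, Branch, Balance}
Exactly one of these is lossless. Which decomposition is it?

Decomposition 1

Decomposition 1: common = {CName, CustID}, closure = {Type, AcctNo, CName, CustID} → lossless.
Decomposition 2: common = {Type}, closure = {Type} → lossy.
Decomposition 3: common = {AcctNo, CName}, closure = {AcctNo, CName} → lossy.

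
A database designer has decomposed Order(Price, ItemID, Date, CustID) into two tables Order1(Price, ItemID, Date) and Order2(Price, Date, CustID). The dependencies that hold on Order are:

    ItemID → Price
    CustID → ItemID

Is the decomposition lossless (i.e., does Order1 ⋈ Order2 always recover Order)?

Common attributes: Order1 ∩ Order2 = {Price, Date}.
No dependency enlarges {Price, Date}, so (Price, Date)⁺ = {Price, Date}.
The closure contains neither all of Order1 = {Price, ItemID, Date} nor all of Order2 = {Price, Date, CustID}, so the common attributes are not a superkey of either fragment. The join is lossy.

No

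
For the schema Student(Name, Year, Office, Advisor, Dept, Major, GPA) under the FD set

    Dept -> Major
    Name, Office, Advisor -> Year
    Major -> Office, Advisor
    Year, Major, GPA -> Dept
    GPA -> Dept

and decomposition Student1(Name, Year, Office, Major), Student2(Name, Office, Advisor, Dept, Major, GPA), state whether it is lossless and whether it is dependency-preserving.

lossless but not dependency-preserving

Lossless test: (Name, Office, Major)⁺ = {Name, Year, Office, Advisor, Major}, which contains all of one fragment — lossless.
Dependency preservation: the restricted closure of {Name, Office, Advisor} across the fragments never reaches {Year}, so Name, Office, Advisor → Year cannot be enforced without a join — not preserved.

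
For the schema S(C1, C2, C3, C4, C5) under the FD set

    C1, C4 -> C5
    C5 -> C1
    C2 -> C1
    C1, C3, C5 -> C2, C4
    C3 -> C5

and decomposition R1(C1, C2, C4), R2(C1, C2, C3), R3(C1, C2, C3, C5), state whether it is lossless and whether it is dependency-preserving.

Lossless test (chase): Rows 2 and 3 agree on C3; apply C3→C5 and equate their C5 entries. Rows 2 and 3 agree on C1, C3, C5; apply C1, C3, C5→C2, C4 and equate their C2, C4 entries. No row becomes fully distinguished — the join is lossy.
Dependency preservation: the restricted closure of {C1, C4} across the fragments never reaches {C5}, so C1, C4 → C5 cannot be enforced without a join — not preserved.

lossy and not dependency-preserving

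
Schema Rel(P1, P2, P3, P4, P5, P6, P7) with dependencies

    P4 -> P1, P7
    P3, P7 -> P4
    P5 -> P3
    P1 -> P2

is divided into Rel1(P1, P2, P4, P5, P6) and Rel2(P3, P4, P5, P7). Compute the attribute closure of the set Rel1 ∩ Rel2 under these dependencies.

P1, P2, P3, P4, P5, P7

Rel1 ∩ Rel2 = {P4, P5}.
P4 → P1, P7 applies, adding P1, P7
P5 → P3 applies, adding P3
P1 → P2 applies, adding P2
Closure: {P1, P2, P3, P4, P5, P7}.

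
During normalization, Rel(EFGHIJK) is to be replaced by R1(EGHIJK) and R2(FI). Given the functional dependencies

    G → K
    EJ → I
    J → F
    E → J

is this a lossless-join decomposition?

No

Common attributes: R1 ∩ R2 = {I}.
No dependency enlarges {I}, so (I)⁺ = {I}.
The closure contains neither all of R1 = {EGHIJK} nor all of R2 = {FI}, so the common attributes are not a superkey of either fragment. The join is lossy.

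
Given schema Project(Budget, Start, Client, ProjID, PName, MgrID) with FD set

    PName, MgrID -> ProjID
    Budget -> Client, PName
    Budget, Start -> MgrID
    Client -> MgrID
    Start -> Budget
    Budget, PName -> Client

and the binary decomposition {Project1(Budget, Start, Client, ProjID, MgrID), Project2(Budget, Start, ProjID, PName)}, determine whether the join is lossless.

Common attributes: Project1 ∩ Project2 = {Budget, Start, ProjID}.
Closure of {Budget, Start, ProjID}: Budget → Client, PName applies, adding Client, PName; Budget, Start → MgrID applies, adding MgrID. So (Budget, Start, ProjID)⁺ = {Budget, Start, Client, ProjID, PName, MgrID}.
This closure contains every attribute of Project1, so Project1 ∩ Project2 → Project1. The join is lossless.

Yes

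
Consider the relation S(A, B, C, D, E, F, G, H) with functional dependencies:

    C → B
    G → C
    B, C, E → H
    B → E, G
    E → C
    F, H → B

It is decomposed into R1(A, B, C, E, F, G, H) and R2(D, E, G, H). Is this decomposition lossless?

Common attributes: R1 ∩ R2 = {E, G, H}.
Closure of {E, G, H}: G → C applies, adding C; C → B applies, adding B. So (E, G, H)⁺ = {B, C, E, G, H}.
The closure contains neither all of R1 = {A, B, C, E, F, G, H} nor all of R2 = {D, E, G, H}, so the common attributes are not a superkey of either fragment. The join is lossy.

No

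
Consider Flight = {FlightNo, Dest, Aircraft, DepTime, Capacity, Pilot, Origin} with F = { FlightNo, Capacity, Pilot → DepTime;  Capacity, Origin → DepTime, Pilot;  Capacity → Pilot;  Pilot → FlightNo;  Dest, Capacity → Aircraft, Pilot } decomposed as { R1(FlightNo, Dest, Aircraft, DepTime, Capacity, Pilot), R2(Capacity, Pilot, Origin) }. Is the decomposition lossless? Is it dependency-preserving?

lossy but dependency-preserving

Lossless test: (Capacity, Pilot)⁺ = {FlightNo, DepTime, Capacity, Pilot}, which is a superkey of neither fragment — lossy.
Dependency preservation: Capacity, Origin → DepTime, Pilot is not contained in any single fragment, but the restricted closure of its left-hand side across the fragments still reaches the right-hand side; the remaining FDs each lie inside some fragment. All dependencies are preserved.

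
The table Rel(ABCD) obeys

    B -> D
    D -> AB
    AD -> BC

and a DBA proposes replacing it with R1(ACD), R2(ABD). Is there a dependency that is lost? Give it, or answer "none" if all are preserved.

B → D lies within R2.
D → AB lies within R2.
AD → BC: restricted closure across fragments reaches BC.
Every dependency is enforceable on the fragments, so the decomposition is dependency-preserving.

none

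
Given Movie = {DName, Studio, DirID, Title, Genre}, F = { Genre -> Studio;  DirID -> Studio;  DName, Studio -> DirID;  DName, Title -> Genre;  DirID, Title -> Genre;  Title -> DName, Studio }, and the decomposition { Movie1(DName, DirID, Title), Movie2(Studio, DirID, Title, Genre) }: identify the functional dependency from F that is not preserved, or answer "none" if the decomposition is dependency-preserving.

DName, Studio -> DirID

Check DName, Studio → DirID: no single fragment contains all of {DName, Studio, DirID}, and the restricted closure of {DName, Studio} across the fragments never reaches {DirID}.
Genre → Studio is preserved.
DirID → Studio is preserved.
DName, Title → Genre is preserved.
DirID, Title → Genre is preserved.
Title → DName, Studio is preserved.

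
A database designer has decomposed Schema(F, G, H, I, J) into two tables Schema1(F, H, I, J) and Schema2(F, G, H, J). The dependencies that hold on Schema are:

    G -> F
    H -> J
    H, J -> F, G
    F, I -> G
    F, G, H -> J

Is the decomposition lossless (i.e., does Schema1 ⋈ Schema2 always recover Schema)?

Yes

Common attributes: Schema1 ∩ Schema2 = {F, H, J}.
Closure of {F, H, J}: H, J → F, G applies, adding G. So (F, H, J)⁺ = {F, G, H, J}.
This closure contains every attribute of Schema2, so Schema1 ∩ Schema2 → Schema2. The join is lossless.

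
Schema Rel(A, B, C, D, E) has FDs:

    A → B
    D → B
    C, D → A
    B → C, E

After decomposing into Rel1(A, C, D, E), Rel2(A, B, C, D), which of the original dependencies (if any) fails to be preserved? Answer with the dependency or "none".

Check B → C, E: no single fragment contains all of {B, C, E}, and the restricted closure of {B} across the fragments never reaches {C, E}.
A → B is preserved.
D → B is preserved.
C, D → A is preserved.

B → C, E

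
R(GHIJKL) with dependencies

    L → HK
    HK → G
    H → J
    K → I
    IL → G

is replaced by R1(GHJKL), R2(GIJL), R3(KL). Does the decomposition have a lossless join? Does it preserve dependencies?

lossless but not dependency-preserving

Lossless test (chase): Rows 1 and 2 agree on L; apply L→HK and equate their HK entries. Rows 1 and 3 agree on L; apply L→HK and equate their HK entries. Rows 1 and 3 agree on HK; apply HK→G and equate their G entries. Rows 1 and 3 agree on H; apply H→J and equate their J entries. Rows 1 and 2 agree on K; apply K→I and equate their I entries. Rows 1 and 3 agree on K; apply K→I and equate their I entries. Row 1 is now all distinguished symbols — the join is lossless.
Dependency preservation: the restricted closure of {K} across the fragments never reaches {I}, so K → I cannot be enforced without a join — not preserved.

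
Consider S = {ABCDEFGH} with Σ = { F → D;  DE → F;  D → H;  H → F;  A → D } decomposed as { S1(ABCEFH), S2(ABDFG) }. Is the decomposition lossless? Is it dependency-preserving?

lossy but dependency-preserving

Lossless test: (ABF)⁺ = {ABDFH}, which is a superkey of neither fragment — lossy.
Dependency preservation: DE → F; D → H are not contained in any single fragment, but the restricted closure of each left-hand side across the fragments still reaches the right-hand side; the remaining FDs each lie inside some fragment. All dependencies are preserved.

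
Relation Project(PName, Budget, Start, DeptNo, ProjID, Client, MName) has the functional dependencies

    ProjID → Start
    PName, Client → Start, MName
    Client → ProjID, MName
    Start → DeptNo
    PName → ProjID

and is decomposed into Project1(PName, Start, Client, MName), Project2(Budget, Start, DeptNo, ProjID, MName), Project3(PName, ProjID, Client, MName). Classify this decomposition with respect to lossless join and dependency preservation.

Lossless test (chase): Rows 2 and 3 agree on ProjID; apply ProjID→Start and equate their Start entries. Rows 1 and 3 agree on Client; apply Client→ProjID, MName and equate their ProjID, MName entries. Rows 1 and 2 agree on Start; apply Start→DeptNo and equate their DeptNo entries. Rows 1 and 3 agree on Start; apply Start→DeptNo and equate their DeptNo entries. No row becomes fully distinguished — the join is lossy.
Dependency preservation: every FD's attributes lie within a single fragment, so each can be enforced locally — preserved.

lossy but dependency-preserving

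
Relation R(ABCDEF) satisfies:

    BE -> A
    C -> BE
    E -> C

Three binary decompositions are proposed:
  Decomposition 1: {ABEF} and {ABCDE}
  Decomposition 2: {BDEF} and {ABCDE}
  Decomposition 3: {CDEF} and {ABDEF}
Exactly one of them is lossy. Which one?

Decomposition 1: common = {ABE}, closure = {ABCE} → lossy.
Decomposition 2: common = {BDE}, closure = {ABCDE} → lossless.
Decomposition 3: common = {DEF}, closure = {ABCDEF} → lossless.

Decomposition 1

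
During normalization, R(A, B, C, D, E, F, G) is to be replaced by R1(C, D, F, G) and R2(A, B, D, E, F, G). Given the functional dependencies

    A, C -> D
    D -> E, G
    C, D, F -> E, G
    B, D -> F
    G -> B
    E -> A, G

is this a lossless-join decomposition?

Common attributes: R1 ∩ R2 = {D, F, G}.
Closure of {D, F, G}: D → E, G applies, adding E; G → B applies, adding B; E → A, G applies, adding A. So (D, F, G)⁺ = {A, B, D, E, F, G}.
This closure contains every attribute of R2, so R1 ∩ R2 → R2. The join is lossless.

Yes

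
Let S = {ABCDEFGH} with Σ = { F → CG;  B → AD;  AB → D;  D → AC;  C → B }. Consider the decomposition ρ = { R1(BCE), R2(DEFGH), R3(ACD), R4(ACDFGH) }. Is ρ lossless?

Chase test. Columns are ABCDEFGH; row i has aⱼ where attribute j ∈ Ri, else bᵢⱼ.
Initial tableau (one row per fragment):
  row 1: b11 a2 a3 b14 a5 b16 b17 b18
  row 2: b21 b22 b23 a4 a5 a6 a7 a8
  row 3: a1 b32 a3 a4 b35 b36 b37 b38
  row 4: a1 b42 a3 a4 b45 a6 a7 a8
Rows 2 and 4 agree on F; apply F→CG and equate their CG entries.
Rows 2 and 3 agree on D; apply D→AC and equate their AC entries.
Rows 1 and 2 agree on C; apply C→B and equate their B entries.
Rows 1 and 3 agree on C; apply C→B and equate their B entries.
Rows 1 and 4 agree on C; apply C→B and equate their B entries.
Rows 1 and 2 agree on B; apply B→AD and equate their AD entries.
Row 2 is now all distinguished symbols — the join is lossless.

Yes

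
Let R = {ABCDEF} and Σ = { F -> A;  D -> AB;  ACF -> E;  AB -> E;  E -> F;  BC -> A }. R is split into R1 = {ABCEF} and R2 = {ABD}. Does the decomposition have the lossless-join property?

No

Common attributes: R1 ∩ R2 = {AB}.
Closure of {AB}: AB → E applies, adding E; E → F applies, adding F. So (AB)⁺ = {ABEF}.
The closure contains neither all of R1 = {ABCEF} nor all of R2 = {ABD}, so the common attributes are not a superkey of either fragment. The join is lossy.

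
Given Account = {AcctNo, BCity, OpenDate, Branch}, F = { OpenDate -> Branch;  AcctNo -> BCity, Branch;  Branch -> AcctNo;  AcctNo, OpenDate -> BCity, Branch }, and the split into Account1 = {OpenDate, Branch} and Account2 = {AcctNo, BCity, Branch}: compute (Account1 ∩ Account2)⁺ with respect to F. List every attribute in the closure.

Account1 ∩ Account2 = {Branch}.
Branch → AcctNo applies, adding AcctNo
AcctNo → BCity, Branch applies, adding BCity
Closure: {AcctNo, BCity, Branch}.

AcctNo, BCity, Branch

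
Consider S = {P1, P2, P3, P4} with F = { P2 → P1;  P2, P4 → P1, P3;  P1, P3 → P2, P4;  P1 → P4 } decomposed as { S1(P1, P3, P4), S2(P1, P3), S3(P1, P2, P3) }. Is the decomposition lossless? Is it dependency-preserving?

Lossless test (chase): Rows 1 and 2 agree on P1, P3; apply P1, P3→P2, P4 and equate their P2, P4 entries. Rows 1 and 3 agree on P1, P3; apply P1, P3→P2, P4 and equate their P2, P4 entries. Row 1 is now all distinguished symbols — the join is lossless.
Dependency preservation: P2, P4 → P1, P3; P1, P3 → P2, P4 are not contained in any single fragment, but the restricted closure of each left-hand side across the fragments still reaches the right-hand side; the remaining FDs each lie inside some fragment. All dependencies are preserved.

lossless and dependency-preserving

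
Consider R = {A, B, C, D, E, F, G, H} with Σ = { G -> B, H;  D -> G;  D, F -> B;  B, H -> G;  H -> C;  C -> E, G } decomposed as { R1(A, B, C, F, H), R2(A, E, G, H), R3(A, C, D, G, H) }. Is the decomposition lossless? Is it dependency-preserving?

lossy but dependency-preserving

Lossless test (chase): Rows 2 and 3 agree on G; apply G→B, H and equate their B, H entries. Rows 1 and 2 agree on H; apply H→C and equate their C entries. Rows 1 and 2 agree on C; apply C→E, G and equate their E, G entries. Rows 1 and 3 agree on C; apply C→E, G and equate their E, G entries. Rows 1 and 2 agree on G; apply G→B, H and equate their B, H entries. No row becomes fully distinguished — the join is lossy.
Dependency preservation: G → B, H; D, F → B; B, H → G; C → E, G are not contained in any single fragment, but the restricted closure of each left-hand side across the fragments still reaches the right-hand side; the remaining FDs each lie inside some fragment. All dependencies are preserved.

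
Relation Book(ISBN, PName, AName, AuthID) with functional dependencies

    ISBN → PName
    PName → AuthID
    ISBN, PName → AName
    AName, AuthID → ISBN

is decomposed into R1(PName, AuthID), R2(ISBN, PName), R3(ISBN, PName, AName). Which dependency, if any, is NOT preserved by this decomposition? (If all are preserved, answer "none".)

Check AName, AuthID → ISBN: no single fragment contains all of {ISBN, AName, AuthID}, and the restricted closure of {AName, AuthID} across the fragments never reaches {ISBN}.
ISBN → PName is preserved.
PName → AuthID is preserved.
ISBN, PName → AName is preserved.

AName, AuthID → ISBN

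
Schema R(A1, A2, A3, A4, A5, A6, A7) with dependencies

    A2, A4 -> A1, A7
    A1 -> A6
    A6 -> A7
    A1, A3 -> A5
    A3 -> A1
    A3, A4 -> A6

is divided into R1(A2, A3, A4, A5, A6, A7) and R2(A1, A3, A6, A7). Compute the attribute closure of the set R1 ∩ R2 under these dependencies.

R1 ∩ R2 = {A3, A6, A7}.
A3 → A1 applies, adding A1
A1, A3 → A5 applies, adding A5
Closure: {A1, A3, A5, A6, A7}.

A1, A3, A5, A6, A7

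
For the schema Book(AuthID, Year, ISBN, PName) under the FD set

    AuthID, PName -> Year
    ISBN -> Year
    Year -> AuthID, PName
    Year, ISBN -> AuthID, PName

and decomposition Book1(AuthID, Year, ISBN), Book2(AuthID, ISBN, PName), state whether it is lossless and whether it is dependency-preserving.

Lossless test: (AuthID, ISBN)⁺ = {AuthID, Year, ISBN, PName}, which contains all of one fragment — lossless.
Dependency preservation: the restricted closure of {AuthID, PName} across the fragments never reaches {Year}, so AuthID, PName → Year cannot be enforced without a join — not preserved.

lossless but not dependency-preserving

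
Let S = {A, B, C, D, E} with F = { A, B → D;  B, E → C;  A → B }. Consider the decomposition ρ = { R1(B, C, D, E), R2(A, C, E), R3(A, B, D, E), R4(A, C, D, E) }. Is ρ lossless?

Yes

Chase test. Columns are A, B, C, D, E; row i has aⱼ where attribute j ∈ Ri, else bᵢⱼ.
Initial tableau (one row per fragment):
  row 1: b11 a2 a3 a4 a5
  row 2: a1 b22 a3 b24 a5
  row 3: a1 a2 b33 a4 a5
  row 4: a1 b42 a3 a4 a5
Rows 1 and 3 agree on B, E; apply B, E→C and equate their C entries.
Rows 2 and 3 agree on A; apply A→B and equate their B entries.
Rows 2 and 4 agree on A; apply A→B and equate their B entries.
Rows 2 and 3 agree on A, B; apply A, B→D and equate their D entries.
Row 2 is now all distinguished symbols — the join is lossless.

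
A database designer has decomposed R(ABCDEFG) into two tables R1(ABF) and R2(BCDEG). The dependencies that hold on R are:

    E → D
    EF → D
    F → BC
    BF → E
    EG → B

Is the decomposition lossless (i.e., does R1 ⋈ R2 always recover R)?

Common attributes: R1 ∩ R2 = {B}.
No dependency enlarges {B}, so (B)⁺ = {B}.
The closure contains neither all of R1 = {ABF} nor all of R2 = {BCDEG}, so the common attributes are not a superkey of either fragment. The join is lossy.

No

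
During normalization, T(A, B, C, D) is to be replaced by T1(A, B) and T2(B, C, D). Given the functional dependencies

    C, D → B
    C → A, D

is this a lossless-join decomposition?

Common attributes: T1 ∩ T2 = {B}.
No dependency enlarges {B}, so (B)⁺ = {B}.
The closure contains neither all of T1 = {A, B} nor all of T2 = {B, C, D}, so the common attributes are not a superkey of either fragment. The join is lossy.

No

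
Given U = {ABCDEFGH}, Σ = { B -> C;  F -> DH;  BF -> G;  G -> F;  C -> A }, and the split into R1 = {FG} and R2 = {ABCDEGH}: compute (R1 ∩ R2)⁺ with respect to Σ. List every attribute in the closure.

R1 ∩ R2 = {G}.
G → F applies, adding F
F → DH applies, adding DH
Closure: {DFGH}.

DFGH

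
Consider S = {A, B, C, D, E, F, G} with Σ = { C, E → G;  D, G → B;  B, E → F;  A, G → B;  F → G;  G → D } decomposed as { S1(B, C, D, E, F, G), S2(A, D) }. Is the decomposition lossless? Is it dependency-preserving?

lossy but dependency-preserving

Lossless test: (D)⁺ = {D}, which is a superkey of neither fragment — lossy.
Dependency preservation: A, G → B is not contained in any single fragment, but the restricted closure of its left-hand side across the fragments still reaches the right-hand side; the remaining FDs each lie inside some fragment. All dependencies are preserved.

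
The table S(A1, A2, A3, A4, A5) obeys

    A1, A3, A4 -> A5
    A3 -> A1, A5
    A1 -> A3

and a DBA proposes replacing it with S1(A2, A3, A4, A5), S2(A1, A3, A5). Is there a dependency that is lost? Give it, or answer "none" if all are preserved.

A1, A3, A4 → A5: restricted closure across fragments reaches A5.
A3 → A1, A5 lies within S2.
A1 → A3 lies within S2.
Every dependency is enforceable on the fragments, so the decomposition is dependency-preserving.

none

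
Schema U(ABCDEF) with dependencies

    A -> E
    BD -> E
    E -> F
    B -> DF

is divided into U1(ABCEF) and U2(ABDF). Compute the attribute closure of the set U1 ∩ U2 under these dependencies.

ABDEF

U1 ∩ U2 = {ABF}.
A → E applies, adding E
B → DF applies, adding D
Closure: {ABDEF}.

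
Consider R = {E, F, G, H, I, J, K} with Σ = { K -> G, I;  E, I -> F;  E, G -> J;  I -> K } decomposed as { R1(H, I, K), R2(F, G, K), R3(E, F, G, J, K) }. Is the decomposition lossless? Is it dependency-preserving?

lossy but dependency-preserving

Lossless test (chase): Rows 1 and 2 agree on K; apply K→G, I and equate their G, I entries. Rows 1 and 3 agree on K; apply K→G, I and equate their G, I entries. No row becomes fully distinguished — the join is lossy.
Dependency preservation: K → G, I; E, I → F are not contained in any single fragment, but the restricted closure of each left-hand side across the fragments still reaches the right-hand side; the remaining FDs each lie inside some fragment. All dependencies are preserved.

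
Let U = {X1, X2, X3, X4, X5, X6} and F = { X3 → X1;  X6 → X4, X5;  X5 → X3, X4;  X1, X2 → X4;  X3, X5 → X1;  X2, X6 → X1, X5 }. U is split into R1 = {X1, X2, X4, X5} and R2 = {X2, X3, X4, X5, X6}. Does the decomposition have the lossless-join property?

Yes

Common attributes: R1 ∩ R2 = {X2, X4, X5}.
Closure of {X2, X4, X5}: X5 → X3, X4 applies, adding X3; X3, X5 → X1 applies, adding X1. So (X2, X4, X5)⁺ = {X1, X2, X3, X4, X5}.
This closure contains every attribute of R1, so R1 ∩ R2 → R1. The join is lossless.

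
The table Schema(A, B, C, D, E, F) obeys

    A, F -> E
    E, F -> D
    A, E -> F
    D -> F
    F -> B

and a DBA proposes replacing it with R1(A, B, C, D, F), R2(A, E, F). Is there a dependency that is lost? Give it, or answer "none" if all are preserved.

Check E, F → D: no single fragment contains all of {D, E, F}, and the restricted closure of {E, F} across the fragments never reaches {D}.
A, F → E is preserved.
A, E → F is preserved.
D → F is preserved.
F → B is preserved.

E, F -> D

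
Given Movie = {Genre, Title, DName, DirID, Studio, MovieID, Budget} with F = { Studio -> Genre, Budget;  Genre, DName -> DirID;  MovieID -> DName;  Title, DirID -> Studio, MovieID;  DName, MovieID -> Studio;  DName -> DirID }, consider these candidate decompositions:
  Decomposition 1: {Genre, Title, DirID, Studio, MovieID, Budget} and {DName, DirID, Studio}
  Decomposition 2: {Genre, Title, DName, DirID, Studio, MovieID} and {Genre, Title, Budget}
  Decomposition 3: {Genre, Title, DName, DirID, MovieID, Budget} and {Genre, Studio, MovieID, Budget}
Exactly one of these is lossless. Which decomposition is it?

Decomposition 1: common = {DirID, Studio}, closure = {Genre, DirID, Studio, Budget} → lossy.
Decomposition 2: common = {Genre, Title}, closure = {Genre, Title} → lossy.
Decomposition 3: common = {Genre, MovieID, Budget}, closure = {Genre, DName, DirID, Studio, MovieID, Budget} → lossless.

Decomposition 3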